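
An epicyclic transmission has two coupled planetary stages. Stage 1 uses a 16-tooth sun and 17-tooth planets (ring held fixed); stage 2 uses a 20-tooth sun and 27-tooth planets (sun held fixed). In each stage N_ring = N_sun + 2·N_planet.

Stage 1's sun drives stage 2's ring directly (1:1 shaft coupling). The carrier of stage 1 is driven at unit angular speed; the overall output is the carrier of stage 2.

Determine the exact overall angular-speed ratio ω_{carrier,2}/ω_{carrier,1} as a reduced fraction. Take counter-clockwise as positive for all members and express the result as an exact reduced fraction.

Stage 1: N_ring = 16 + 2·17 = 50
Stage 1: 16(ω_s−ω_c) = −50(ω_r−ω_c),  ω_r=0, ω_c=1
Stage 1: ω_s = 1 − (50/16)(0−1) = 33/8
  ⇒ ω_s¹/ω_c¹ = 33/8
Stage 2: N_ring = 20 + 2·27 = 74
Stage 2: 20(ω_s−ω_c) = −74(ω_r−ω_c),  ω_s=0, ω_r=1
Stage 2: 20(0−ω_c) = −74(1−ω_c)  ⇒  94ω_c = 74  ⇒  ω_c = 37/47
  ⇒ ω_c²/ω_r² = 37/47
Coupling ω_r² = ω_s¹ ⇒ overall = 33/8 × 37/47 = 1221/376

1221/376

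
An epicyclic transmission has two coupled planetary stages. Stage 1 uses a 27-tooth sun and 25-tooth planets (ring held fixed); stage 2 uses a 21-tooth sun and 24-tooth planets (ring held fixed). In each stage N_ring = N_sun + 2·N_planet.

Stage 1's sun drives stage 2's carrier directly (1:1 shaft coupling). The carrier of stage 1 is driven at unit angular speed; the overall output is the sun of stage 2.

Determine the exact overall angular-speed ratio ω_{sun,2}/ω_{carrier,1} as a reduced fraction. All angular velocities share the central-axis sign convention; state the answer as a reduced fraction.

Stage 1: N_ring = 27 + 2·25 = 77
Stage 1: 27(ω_s−ω_c) = −77(ω_r−ω_c),  ω_r=0, ω_c=1
Stage 1: ω_s = 1 − (77/27)(0−1) = 104/27
  ⇒ ω_s¹/ω_c¹ = 104/27
Stage 2: N_ring = 21 + 2·24 = 69
Stage 2: 21(ω_s−ω_c) = −69(ω_r−ω_c),  ω_r=0, ω_c=1
Stage 2: ω_s = 1 − (69/21)(0−1) = 30/7
  ⇒ ω_s²/ω_c² = 30/7
Coupling ω_c² = ω_s¹ ⇒ overall = 104/27 × 30/7 = 1040/63

1040/63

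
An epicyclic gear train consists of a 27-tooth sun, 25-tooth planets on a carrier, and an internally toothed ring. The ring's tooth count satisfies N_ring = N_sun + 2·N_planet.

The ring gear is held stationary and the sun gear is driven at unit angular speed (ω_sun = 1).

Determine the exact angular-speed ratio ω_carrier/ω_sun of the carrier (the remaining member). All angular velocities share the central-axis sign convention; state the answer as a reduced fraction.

27/104

N_ring = 27 + 2·25 = 77
27(ω_s−ω_c) = −77(ω_r−ω_c),  ω_r=0, ω_s=1
27(1−ω_c) = −77(0−ω_c)  ⇒  104ω_c = 27  ⇒  ω_c = 27/104
ω_c/ω_s = 27/104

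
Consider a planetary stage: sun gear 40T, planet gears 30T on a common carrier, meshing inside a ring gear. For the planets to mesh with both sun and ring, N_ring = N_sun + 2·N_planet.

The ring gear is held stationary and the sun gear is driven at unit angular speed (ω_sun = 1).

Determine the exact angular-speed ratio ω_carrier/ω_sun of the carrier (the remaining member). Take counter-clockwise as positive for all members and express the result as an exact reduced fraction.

2/7

N_ring = 40 + 2·30 = 100
40(ω_s−ω_c) = −100(ω_r−ω_c),  ω_r=0, ω_s=1
40(1−ω_c) = −100(0−ω_c)  ⇒  140ω_c = 40  ⇒  ω_c = 2/7
ω_c/ω_s = 2/7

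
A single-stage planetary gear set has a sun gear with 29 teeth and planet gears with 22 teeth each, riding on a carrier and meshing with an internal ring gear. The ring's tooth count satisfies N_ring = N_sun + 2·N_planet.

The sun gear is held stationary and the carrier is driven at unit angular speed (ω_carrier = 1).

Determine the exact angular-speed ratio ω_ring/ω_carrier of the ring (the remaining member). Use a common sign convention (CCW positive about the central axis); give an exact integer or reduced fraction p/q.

102/73

N_ring = 29 + 2·22 = 73
29(ω_s−ω_c) = −73(ω_r−ω_c),  ω_s=0, ω_c=1
ω_r = 1 − (29/73)(0−1) = 102/73
ω_r/ω_c = 102/73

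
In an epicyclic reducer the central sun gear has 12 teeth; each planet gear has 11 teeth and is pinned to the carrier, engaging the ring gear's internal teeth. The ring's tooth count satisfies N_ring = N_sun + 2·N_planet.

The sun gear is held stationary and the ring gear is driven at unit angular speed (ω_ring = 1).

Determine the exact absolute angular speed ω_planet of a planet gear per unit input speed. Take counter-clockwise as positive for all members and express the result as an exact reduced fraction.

17/11

N_ring = 12 + 2·11 = 34
12(ω_s−ω_c) = −34(ω_r−ω_c),  ω_s=0, ω_r=1
12(0−ω_c) = −34(1−ω_c)  ⇒  46ω_c = 34  ⇒  ω_c = 17/23
sun–planet: 12·(0−17/23) = −11·(ω_p−ω_c)  ⇒  ω_p−ω_c = −(12/11)·(-17/23) = 204/253
ω_p = 17/23 + 204/253 = 17/11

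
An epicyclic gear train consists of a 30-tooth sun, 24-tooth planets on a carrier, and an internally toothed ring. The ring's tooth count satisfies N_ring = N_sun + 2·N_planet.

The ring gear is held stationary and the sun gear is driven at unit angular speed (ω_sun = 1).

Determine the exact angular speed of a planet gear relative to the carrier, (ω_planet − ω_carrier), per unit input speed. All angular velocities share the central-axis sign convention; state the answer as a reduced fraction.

N_ring = 30 + 2·24 = 78
30(ω_s−ω_c) = −78(ω_r−ω_c),  ω_r=0, ω_s=1
30(1−ω_c) = −78(0−ω_c)  ⇒  108ω_c = 30  ⇒  ω_c = 5/18
sun–planet: 30·(1−5/18) = −24·(ω_p−ω_c)  ⇒  ω_p−ω_c = −(30/24)·(13/18) = -65/72

-65/72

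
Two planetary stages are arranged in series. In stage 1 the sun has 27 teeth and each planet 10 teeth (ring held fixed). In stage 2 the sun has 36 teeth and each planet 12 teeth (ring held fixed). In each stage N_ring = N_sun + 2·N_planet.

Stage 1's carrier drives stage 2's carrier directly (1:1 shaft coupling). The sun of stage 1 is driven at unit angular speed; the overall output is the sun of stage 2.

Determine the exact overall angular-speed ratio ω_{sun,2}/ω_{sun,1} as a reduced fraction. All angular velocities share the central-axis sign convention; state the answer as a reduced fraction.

Stage 1: N_ring = 27 + 2·10 = 47
Stage 1: 27(ω_s−ω_c) = −47(ω_r−ω_c),  ω_r=0, ω_s=1
Stage 1: 27(1−ω_c) = −47(0−ω_c)  ⇒  74ω_c = 27  ⇒  ω_c = 27/74
  ⇒ ω_c¹/ω_s¹ = 27/74
Stage 2: N_ring = 36 + 2·12 = 60
Stage 2: 36(ω_s−ω_c) = −60(ω_r−ω_c),  ω_r=0, ω_c=1
Stage 2: ω_s = 1 − (60/36)(0−1) = 8/3
  ⇒ ω_s²/ω_c² = 8/3
Coupling ω_c² = ω_c¹ ⇒ overall = 27/74 × 8/3 = 36/37

36/37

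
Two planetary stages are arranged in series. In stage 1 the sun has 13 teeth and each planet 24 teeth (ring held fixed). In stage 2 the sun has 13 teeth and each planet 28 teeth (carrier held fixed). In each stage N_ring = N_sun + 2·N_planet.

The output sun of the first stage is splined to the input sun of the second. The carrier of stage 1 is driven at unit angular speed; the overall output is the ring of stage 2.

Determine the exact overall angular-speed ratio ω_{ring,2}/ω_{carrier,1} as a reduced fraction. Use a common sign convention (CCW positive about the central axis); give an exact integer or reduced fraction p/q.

-74/69

Stage 1: N_ring = 13 + 2·24 = 61
Stage 1: 13(ω_s−ω_c) = −61(ω_r−ω_c),  ω_r=0, ω_c=1
Stage 1: ω_s = 1 − (61/13)(0−1) = 74/13
  ⇒ ω_s¹/ω_c¹ = 74/13
Stage 2: N_ring = 13 + 2·28 = 69
Stage 2: 13(ω_s−ω_c) = −69(ω_r−ω_c),  ω_c=0, ω_s=1
Stage 2: ω_r = 0 − (13/69)(1−0) = -13/69
  ⇒ ω_r²/ω_s² = -13/69
Coupling ω_s² = ω_s¹ ⇒ overall = 74/13 × -13/69 = -74/69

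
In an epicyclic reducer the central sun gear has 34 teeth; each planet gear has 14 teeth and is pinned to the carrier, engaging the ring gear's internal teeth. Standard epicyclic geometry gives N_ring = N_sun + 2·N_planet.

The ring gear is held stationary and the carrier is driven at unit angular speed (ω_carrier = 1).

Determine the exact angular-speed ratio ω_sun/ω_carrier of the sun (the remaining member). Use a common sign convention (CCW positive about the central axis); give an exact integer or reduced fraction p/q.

48/17

N_ring = 34 + 2·14 = 62
34(ω_s−ω_c) = −62(ω_r−ω_c),  ω_r=0, ω_c=1
ω_s = 1 − (62/34)(0−1) = 48/17
ω_s/ω_c = 48/17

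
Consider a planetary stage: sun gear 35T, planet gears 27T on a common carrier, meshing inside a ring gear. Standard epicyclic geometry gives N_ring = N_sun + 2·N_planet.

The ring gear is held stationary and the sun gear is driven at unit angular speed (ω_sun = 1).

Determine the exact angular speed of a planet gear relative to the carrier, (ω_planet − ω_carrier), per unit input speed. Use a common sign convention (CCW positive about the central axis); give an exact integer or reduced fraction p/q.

N_ring = 35 + 2·27 = 89
35(ω_s−ω_c) = −89(ω_r−ω_c),  ω_r=0, ω_s=1
35(1−ω_c) = −89(0−ω_c)  ⇒  124ω_c = 35  ⇒  ω_c = 35/124
sun–planet: 35·(1−35/124) = −27·(ω_p−ω_c)  ⇒  ω_p−ω_c = −(35/27)·(89/124) = -3115/3348

-3115/3348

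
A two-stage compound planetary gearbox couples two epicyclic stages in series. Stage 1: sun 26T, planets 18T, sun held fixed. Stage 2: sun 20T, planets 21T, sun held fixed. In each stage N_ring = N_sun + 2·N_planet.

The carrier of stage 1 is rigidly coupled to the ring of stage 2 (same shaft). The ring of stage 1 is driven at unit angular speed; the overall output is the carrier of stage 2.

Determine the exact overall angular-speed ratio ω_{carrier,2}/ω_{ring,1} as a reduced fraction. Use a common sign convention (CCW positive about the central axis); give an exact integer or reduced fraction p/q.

961/1804

Stage 1: N_ring = 26 + 2·18 = 62
Stage 1: 26(ω_s−ω_c) = −62(ω_r−ω_c),  ω_s=0, ω_r=1
Stage 1: 26(0−ω_c) = −62(1−ω_c)  ⇒  88ω_c = 62  ⇒  ω_c = 31/44
  ⇒ ω_c¹/ω_r¹ = 31/44
Stage 2: N_ring = 20 + 2·21 = 62
Stage 2: 20(ω_s−ω_c) = −62(ω_r−ω_c),  ω_s=0, ω_r=1
Stage 2: 20(0−ω_c) = −62(1−ω_c)  ⇒  82ω_c = 62  ⇒  ω_c = 31/41
  ⇒ ω_c²/ω_r² = 31/41
Coupling ω_r² = ω_c¹ ⇒ overall = 31/44 × 31/41 = 961/1804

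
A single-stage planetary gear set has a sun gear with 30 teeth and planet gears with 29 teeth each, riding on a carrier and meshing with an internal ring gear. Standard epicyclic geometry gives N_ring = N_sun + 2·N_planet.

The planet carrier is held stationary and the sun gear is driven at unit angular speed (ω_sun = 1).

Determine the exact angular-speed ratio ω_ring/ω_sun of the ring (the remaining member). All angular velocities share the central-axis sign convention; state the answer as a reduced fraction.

N_ring = 30 + 2·29 = 88
30(ω_s−ω_c) = −88(ω_r−ω_c),  ω_c=0, ω_s=1
ω_r = 0 − (30/88)(1−0) = -15/44
ω_r/ω_s = -15/44

-15/44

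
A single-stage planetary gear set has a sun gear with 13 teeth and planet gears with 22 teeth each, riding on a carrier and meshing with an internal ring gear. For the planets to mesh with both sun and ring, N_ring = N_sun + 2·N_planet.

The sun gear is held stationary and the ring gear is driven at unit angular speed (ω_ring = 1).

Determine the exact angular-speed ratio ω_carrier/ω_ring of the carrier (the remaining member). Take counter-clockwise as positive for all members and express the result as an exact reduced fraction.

N_ring = 13 + 2·22 = 57
13(ω_s−ω_c) = −57(ω_r−ω_c),  ω_s=0, ω_r=1
13(0−ω_c) = −57(1−ω_c)  ⇒  70ω_c = 57  ⇒  ω_c = 57/70
ω_c/ω_r = 57/70

57/70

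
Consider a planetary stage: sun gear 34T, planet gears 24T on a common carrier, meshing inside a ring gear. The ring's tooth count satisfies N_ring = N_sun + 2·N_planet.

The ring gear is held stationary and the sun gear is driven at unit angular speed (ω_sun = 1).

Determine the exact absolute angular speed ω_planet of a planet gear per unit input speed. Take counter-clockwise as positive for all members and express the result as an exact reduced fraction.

N_ring = 34 + 2·24 = 82
34(ω_s−ω_c) = −82(ω_r−ω_c),  ω_r=0, ω_s=1
34(1−ω_c) = −82(0−ω_c)  ⇒  116ω_c = 34  ⇒  ω_c = 17/58
sun–planet: 34·(1−17/58) = −24·(ω_p−ω_c)  ⇒  ω_p−ω_c = −(34/24)·(41/58) = -697/696
ω_p = 17/58 − 697/696 = -17/24

-17/24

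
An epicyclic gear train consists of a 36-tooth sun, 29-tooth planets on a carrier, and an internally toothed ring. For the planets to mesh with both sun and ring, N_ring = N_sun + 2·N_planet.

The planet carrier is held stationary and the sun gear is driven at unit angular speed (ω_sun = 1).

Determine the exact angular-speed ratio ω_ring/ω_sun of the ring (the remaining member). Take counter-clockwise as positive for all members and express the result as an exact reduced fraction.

-18/47

N_ring = 36 + 2·29 = 94
36(ω_s−ω_c) = −94(ω_r−ω_c),  ω_c=0, ω_s=1
ω_r = 0 − (36/94)(1−0) = -18/47
ω_r/ω_s = -18/47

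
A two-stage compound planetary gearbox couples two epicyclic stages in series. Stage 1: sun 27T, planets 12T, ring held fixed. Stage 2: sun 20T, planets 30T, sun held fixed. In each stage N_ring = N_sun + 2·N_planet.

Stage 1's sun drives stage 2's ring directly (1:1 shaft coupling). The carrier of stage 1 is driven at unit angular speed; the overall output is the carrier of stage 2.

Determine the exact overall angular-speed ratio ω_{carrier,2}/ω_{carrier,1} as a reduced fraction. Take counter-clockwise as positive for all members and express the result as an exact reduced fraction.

104/45

Stage 1: N_ring = 27 + 2·12 = 51
Stage 1: 27(ω_s−ω_c) = −51(ω_r−ω_c),  ω_r=0, ω_c=1
Stage 1: ω_s = 1 − (51/27)(0−1) = 26/9
  ⇒ ω_s¹/ω_c¹ = 26/9
Stage 2: N_ring = 20 + 2·30 = 80
Stage 2: 20(ω_s−ω_c) = −80(ω_r−ω_c),  ω_s=0, ω_r=1
Stage 2: 20(0−ω_c) = −80(1−ω_c)  ⇒  100ω_c = 80  ⇒  ω_c = 4/5
  ⇒ ω_c²/ω_r² = 4/5
Coupling ω_r² = ω_s¹ ⇒ overall = 26/9 × 4/5 = 104/45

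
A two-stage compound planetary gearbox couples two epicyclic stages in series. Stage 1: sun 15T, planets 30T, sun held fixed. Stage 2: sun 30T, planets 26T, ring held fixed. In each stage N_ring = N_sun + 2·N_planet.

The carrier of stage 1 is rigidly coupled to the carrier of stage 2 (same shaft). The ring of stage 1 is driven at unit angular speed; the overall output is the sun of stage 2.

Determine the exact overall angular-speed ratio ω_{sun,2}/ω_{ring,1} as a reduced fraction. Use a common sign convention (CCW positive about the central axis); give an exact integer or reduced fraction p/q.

Stage 1: N_ring = 15 + 2·30 = 75
Stage 1: 15(ω_s−ω_c) = −75(ω_r−ω_c),  ω_s=0, ω_r=1
Stage 1: 15(0−ω_c) = −75(1−ω_c)  ⇒  90ω_c = 75  ⇒  ω_c = 5/6
  ⇒ ω_c¹/ω_r¹ = 5/6
Stage 2: N_ring = 30 + 2·26 = 82
Stage 2: 30(ω_s−ω_c) = −82(ω_r−ω_c),  ω_r=0, ω_c=1
Stage 2: ω_s = 1 − (82/30)(0−1) = 56/15
  ⇒ ω_s²/ω_c² = 56/15
Coupling ω_c² = ω_c¹ ⇒ overall = 5/6 × 56/15 = 28/9

28/9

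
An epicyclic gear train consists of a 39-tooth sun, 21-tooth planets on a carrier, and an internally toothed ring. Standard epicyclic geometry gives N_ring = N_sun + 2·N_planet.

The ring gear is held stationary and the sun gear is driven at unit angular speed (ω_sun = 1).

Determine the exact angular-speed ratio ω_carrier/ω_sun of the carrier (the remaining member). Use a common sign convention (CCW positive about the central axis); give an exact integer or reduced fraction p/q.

N_ring = 39 + 2·21 = 81
39(ω_s−ω_c) = −81(ω_r−ω_c),  ω_r=0, ω_s=1
39(1−ω_c) = −81(0−ω_c)  ⇒  120ω_c = 39  ⇒  ω_c = 13/40
ω_c/ω_s = 13/40

13/40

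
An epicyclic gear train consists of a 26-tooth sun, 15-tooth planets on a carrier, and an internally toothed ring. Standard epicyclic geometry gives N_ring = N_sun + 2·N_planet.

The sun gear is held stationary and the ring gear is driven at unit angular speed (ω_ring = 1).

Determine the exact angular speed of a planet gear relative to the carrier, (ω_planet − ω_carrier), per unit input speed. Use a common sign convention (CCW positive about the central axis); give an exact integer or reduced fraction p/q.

N_ring = 26 + 2·15 = 56
26(ω_s−ω_c) = −56(ω_r−ω_c),  ω_s=0, ω_r=1
26(0−ω_c) = −56(1−ω_c)  ⇒  82ω_c = 56  ⇒  ω_c = 28/41
sun–planet: 26·(0−28/41) = −15·(ω_p−ω_c)  ⇒  ω_p−ω_c = −(26/15)·(-28/41) = 728/615

728/615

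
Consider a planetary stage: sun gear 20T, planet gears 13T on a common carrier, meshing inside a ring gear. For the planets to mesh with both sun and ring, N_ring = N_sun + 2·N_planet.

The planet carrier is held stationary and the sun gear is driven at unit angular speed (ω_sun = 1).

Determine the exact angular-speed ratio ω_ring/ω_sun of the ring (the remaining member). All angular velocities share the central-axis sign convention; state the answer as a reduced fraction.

-10/23

N_ring = 20 + 2·13 = 46
20(ω_s−ω_c) = −46(ω_r−ω_c),  ω_c=0, ω_s=1
ω_r = 0 − (20/46)(1−0) = -10/23
ω_r/ω_s = -10/23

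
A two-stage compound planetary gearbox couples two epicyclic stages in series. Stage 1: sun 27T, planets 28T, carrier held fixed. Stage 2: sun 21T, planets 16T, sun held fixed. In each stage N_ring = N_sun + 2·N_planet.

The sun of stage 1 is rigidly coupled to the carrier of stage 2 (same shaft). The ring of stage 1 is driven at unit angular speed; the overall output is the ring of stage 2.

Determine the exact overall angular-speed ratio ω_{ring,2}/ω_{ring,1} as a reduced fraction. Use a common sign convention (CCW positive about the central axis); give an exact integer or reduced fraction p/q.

-6142/1431

Stage 1: N_ring = 27 + 2·28 = 83
Stage 1: 27(ω_s−ω_c) = −83(ω_r−ω_c),  ω_c=0, ω_r=1
Stage 1: ω_s = 0 − (83/27)(1−0) = -83/27
  ⇒ ω_s¹/ω_r¹ = -83/27
Stage 2: N_ring = 21 + 2·16 = 53
Stage 2: 21(ω_s−ω_c) = −53(ω_r−ω_c),  ω_s=0, ω_c=1
Stage 2: ω_r = 1 − (21/53)(0−1) = 74/53
  ⇒ ω_r²/ω_c² = 74/53
Coupling ω_c² = ω_s¹ ⇒ overall = -83/27 × 74/53 = -6142/1431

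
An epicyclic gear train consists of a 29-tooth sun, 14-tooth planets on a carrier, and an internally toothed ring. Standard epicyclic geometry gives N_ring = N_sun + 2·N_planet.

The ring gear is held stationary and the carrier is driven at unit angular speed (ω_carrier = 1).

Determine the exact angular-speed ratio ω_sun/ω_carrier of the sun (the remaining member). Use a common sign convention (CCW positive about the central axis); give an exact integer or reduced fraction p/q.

N_ring = 29 + 2·14 = 57
29(ω_s−ω_c) = −57(ω_r−ω_c),  ω_r=0, ω_c=1
ω_s = 1 − (57/29)(0−1) = 86/29
ω_s/ω_c = 86/29

86/29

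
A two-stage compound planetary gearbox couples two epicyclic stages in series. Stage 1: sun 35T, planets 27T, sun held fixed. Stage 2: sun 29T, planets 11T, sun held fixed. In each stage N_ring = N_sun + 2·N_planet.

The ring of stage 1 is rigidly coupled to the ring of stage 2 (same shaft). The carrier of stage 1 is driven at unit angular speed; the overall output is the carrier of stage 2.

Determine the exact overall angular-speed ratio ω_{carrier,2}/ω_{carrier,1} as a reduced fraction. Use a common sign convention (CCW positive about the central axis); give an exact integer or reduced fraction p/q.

1581/1780

Stage 1: N_ring = 35 + 2·27 = 89
Stage 1: 35(ω_s−ω_c) = −89(ω_r−ω_c),  ω_s=0, ω_c=1
Stage 1: ω_r = 1 − (35/89)(0−1) = 124/89
  ⇒ ω_r¹/ω_c¹ = 124/89
Stage 2: N_ring = 29 + 2·11 = 51
Stage 2: 29(ω_s−ω_c) = −51(ω_r−ω_c),  ω_s=0, ω_r=1
Stage 2: 29(0−ω_c) = −51(1−ω_c)  ⇒  80ω_c = 51  ⇒  ω_c = 51/80
  ⇒ ω_c²/ω_r² = 51/80
Coupling ω_r² = ω_r¹ ⇒ overall = 124/89 × 51/80 = 1581/1780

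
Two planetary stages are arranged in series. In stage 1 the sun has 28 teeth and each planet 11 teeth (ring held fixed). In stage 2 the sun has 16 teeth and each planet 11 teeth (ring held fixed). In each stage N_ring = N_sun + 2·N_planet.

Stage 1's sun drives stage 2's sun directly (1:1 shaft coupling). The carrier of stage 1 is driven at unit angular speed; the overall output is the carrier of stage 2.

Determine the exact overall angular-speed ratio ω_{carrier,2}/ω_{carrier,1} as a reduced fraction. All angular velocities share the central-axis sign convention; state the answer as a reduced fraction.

Stage 1: N_ring = 28 + 2·11 = 50
Stage 1: 28(ω_s−ω_c) = −50(ω_r−ω_c),  ω_r=0, ω_c=1
Stage 1: ω_s = 1 − (50/28)(0−1) = 39/14
  ⇒ ω_s¹/ω_c¹ = 39/14
Stage 2: N_ring = 16 + 2·11 = 38
Stage 2: 16(ω_s−ω_c) = −38(ω_r−ω_c),  ω_r=0, ω_s=1
Stage 2: 16(1−ω_c) = −38(0−ω_c)  ⇒  54ω_c = 16  ⇒  ω_c = 8/27
  ⇒ ω_c²/ω_s² = 8/27
Coupling ω_s² = ω_s¹ ⇒ overall = 39/14 × 8/27 = 52/63

52/63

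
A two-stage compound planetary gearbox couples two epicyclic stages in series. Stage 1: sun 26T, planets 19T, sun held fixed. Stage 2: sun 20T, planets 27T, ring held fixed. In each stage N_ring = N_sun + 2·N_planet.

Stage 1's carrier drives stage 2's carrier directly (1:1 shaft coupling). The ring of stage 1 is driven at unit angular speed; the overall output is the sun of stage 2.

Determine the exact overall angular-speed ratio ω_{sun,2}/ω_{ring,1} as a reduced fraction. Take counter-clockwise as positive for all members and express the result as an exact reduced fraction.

Stage 1: N_ring = 26 + 2·19 = 64
Stage 1: 26(ω_s−ω_c) = −64(ω_r−ω_c),  ω_s=0, ω_r=1
Stage 1: 26(0−ω_c) = −64(1−ω_c)  ⇒  90ω_c = 64  ⇒  ω_c = 32/45
  ⇒ ω_c¹/ω_r¹ = 32/45
Stage 2: N_ring = 20 + 2·27 = 74
Stage 2: 20(ω_s−ω_c) = −74(ω_r−ω_c),  ω_r=0, ω_c=1
Stage 2: ω_s = 1 − (74/20)(0−1) = 47/10
  ⇒ ω_s²/ω_c² = 47/10
Coupling ω_c² = ω_c¹ ⇒ overall = 32/45 × 47/10 = 752/225

752/225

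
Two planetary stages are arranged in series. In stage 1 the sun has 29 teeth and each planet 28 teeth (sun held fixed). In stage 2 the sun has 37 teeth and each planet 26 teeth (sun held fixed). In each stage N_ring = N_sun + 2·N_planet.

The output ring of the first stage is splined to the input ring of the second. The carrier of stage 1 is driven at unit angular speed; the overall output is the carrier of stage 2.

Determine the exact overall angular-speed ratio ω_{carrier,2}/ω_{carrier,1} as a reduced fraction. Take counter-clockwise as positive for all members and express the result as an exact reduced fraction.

Stage 1: N_ring = 29 + 2·28 = 85
Stage 1: 29(ω_s−ω_c) = −85(ω_r−ω_c),  ω_s=0, ω_c=1
Stage 1: ω_r = 1 − (29/85)(0−1) = 114/85
  ⇒ ω_r¹/ω_c¹ = 114/85
Stage 2: N_ring = 37 + 2·26 = 89
Stage 2: 37(ω_s−ω_c) = −89(ω_r−ω_c),  ω_s=0, ω_r=1
Stage 2: 37(0−ω_c) = −89(1−ω_c)  ⇒  126ω_c = 89  ⇒  ω_c = 89/126
  ⇒ ω_c²/ω_r² = 89/126
Coupling ω_r² = ω_r¹ ⇒ overall = 114/85 × 89/126 = 1691/1785

1691/1785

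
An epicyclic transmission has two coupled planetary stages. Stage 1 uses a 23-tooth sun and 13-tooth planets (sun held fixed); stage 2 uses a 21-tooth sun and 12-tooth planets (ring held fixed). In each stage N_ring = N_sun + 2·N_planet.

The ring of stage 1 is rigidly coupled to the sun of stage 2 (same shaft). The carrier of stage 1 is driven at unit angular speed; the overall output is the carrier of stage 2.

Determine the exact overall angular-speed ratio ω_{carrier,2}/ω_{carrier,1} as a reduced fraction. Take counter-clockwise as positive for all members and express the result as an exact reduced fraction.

Stage 1: N_ring = 23 + 2·13 = 49
Stage 1: 23(ω_s−ω_c) = −49(ω_r−ω_c),  ω_s=0, ω_c=1
Stage 1: ω_r = 1 − (23/49)(0−1) = 72/49
  ⇒ ω_r¹/ω_c¹ = 72/49
Stage 2: N_ring = 21 + 2·12 = 45
Stage 2: 21(ω_s−ω_c) = −45(ω_r−ω_c),  ω_r=0, ω_s=1
Stage 2: 21(1−ω_c) = −45(0−ω_c)  ⇒  66ω_c = 21  ⇒  ω_c = 7/22
  ⇒ ω_c²/ω_s² = 7/22
Coupling ω_s² = ω_r¹ ⇒ overall = 72/49 × 7/22 = 36/77

36/77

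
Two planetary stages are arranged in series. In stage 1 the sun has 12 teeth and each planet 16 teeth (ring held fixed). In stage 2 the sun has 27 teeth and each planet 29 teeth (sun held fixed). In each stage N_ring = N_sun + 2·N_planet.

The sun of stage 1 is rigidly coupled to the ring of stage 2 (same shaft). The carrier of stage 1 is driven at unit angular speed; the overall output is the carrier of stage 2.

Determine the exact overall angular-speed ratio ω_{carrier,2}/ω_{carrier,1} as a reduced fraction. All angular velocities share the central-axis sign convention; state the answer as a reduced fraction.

85/24

Stage 1: N_ring = 12 + 2·16 = 44
Stage 1: 12(ω_s−ω_c) = −44(ω_r−ω_c),  ω_r=0, ω_c=1
Stage 1: ω_s = 1 − (44/12)(0−1) = 14/3
  ⇒ ω_s¹/ω_c¹ = 14/3
Stage 2: N_ring = 27 + 2·29 = 85
Stage 2: 27(ω_s−ω_c) = −85(ω_r−ω_c),  ω_s=0, ω_r=1
Stage 2: 27(0−ω_c) = −85(1−ω_c)  ⇒  112ω_c = 85  ⇒  ω_c = 85/112
  ⇒ ω_c²/ω_r² = 85/112
Coupling ω_r² = ω_s¹ ⇒ overall = 14/3 × 85/112 = 85/24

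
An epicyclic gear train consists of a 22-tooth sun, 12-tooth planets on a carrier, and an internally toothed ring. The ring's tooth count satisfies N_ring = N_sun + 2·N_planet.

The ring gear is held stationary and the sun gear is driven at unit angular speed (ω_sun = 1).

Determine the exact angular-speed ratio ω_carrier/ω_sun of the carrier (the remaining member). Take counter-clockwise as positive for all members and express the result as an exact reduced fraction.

N_ring = 22 + 2·12 = 46
22(ω_s−ω_c) = −46(ω_r−ω_c),  ω_r=0, ω_s=1
22(1−ω_c) = −46(0−ω_c)  ⇒  68ω_c = 22  ⇒  ω_c = 11/34
ω_c/ω_s = 11/34

11/34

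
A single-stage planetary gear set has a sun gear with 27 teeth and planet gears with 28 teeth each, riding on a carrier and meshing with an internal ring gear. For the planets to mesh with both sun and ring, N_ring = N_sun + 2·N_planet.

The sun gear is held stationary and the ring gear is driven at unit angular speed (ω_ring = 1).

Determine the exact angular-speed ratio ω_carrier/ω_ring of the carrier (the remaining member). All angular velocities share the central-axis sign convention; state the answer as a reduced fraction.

83/110

N_ring = 27 + 2·28 = 83
27(ω_s−ω_c) = −83(ω_r−ω_c),  ω_s=0, ω_r=1
27(0−ω_c) = −83(1−ω_c)  ⇒  110ω_c = 83  ⇒  ω_c = 83/110
ω_c/ω_r = 83/110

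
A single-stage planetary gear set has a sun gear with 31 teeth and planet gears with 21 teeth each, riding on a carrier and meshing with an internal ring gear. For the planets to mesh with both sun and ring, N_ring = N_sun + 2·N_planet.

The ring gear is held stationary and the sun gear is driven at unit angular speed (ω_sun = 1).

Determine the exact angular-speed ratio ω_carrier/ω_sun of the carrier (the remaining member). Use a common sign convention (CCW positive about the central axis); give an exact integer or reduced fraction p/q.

31/104

N_ring = 31 + 2·21 = 73
31(ω_s−ω_c) = −73(ω_r−ω_c),  ω_r=0, ω_s=1
31(1−ω_c) = −73(0−ω_c)  ⇒  104ω_c = 31  ⇒  ω_c = 31/104
ω_c/ω_s = 31/104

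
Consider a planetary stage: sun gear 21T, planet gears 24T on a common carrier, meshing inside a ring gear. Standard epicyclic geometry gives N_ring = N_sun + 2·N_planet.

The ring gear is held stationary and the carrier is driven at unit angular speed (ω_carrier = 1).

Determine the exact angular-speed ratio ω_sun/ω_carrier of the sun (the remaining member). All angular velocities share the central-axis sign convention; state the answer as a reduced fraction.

30/7

N_ring = 21 + 2·24 = 69
21(ω_s−ω_c) = −69(ω_r−ω_c),  ω_r=0, ω_c=1
ω_s = 1 − (69/21)(0−1) = 30/7
ω_s/ω_c = 30/7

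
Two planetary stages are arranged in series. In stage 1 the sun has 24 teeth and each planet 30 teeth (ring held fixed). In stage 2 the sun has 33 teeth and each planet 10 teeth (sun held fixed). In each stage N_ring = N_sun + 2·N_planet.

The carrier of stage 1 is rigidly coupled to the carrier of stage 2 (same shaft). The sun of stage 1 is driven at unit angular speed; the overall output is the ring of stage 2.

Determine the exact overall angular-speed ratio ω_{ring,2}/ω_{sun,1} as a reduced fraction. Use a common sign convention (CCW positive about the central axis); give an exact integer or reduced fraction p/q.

172/477

Stage 1: N_ring = 24 + 2·30 = 84
Stage 1: 24(ω_s−ω_c) = −84(ω_r−ω_c),  ω_r=0, ω_s=1
Stage 1: 24(1−ω_c) = −84(0−ω_c)  ⇒  108ω_c = 24  ⇒  ω_c = 2/9
  ⇒ ω_c¹/ω_s¹ = 2/9
Stage 2: N_ring = 33 + 2·10 = 53
Stage 2: 33(ω_s−ω_c) = −53(ω_r−ω_c),  ω_s=0, ω_c=1
Stage 2: ω_r = 1 − (33/53)(0−1) = 86/53
  ⇒ ω_r²/ω_c² = 86/53
Coupling ω_c² = ω_c¹ ⇒ overall = 2/9 × 86/53 = 172/477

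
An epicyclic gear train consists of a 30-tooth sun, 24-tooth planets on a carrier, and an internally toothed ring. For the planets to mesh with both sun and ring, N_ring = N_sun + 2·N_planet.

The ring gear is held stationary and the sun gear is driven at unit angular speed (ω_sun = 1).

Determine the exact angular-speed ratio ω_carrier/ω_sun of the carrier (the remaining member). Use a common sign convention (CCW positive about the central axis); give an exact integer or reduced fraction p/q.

N_ring = 30 + 2·24 = 78
30(ω_s−ω_c) = −78(ω_r−ω_c),  ω_r=0, ω_s=1
30(1−ω_c) = −78(0−ω_c)  ⇒  108ω_c = 30  ⇒  ω_c = 5/18
ω_c/ω_s = 5/18

5/18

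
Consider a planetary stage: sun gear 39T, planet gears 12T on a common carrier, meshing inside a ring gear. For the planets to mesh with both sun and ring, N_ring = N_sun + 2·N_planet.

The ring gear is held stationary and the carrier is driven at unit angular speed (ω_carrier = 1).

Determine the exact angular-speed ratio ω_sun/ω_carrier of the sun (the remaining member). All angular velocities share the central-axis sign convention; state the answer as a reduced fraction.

N_ring = 39 + 2·12 = 63
39(ω_s−ω_c) = −63(ω_r−ω_c),  ω_r=0, ω_c=1
ω_s = 1 − (63/39)(0−1) = 34/13
ω_s/ω_c = 34/13

34/13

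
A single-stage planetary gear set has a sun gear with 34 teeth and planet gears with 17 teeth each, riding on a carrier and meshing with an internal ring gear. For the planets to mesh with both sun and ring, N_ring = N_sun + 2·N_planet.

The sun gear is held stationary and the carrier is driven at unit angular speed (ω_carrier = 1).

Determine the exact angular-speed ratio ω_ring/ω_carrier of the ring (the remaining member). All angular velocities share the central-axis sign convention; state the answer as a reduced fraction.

N_ring = 34 + 2·17 = 68
34(ω_s−ω_c) = −68(ω_r−ω_c),  ω_s=0, ω_c=1
ω_r = 1 − (34/68)(0−1) = 3/2
ω_r/ω_c = 3/2

3/2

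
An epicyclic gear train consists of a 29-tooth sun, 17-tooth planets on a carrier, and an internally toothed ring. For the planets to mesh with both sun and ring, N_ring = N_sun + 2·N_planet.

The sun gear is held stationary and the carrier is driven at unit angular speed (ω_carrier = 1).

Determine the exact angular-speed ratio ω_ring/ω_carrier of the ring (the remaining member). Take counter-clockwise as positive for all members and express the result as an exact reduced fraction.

N_ring = 29 + 2·17 = 63
29(ω_s−ω_c) = −63(ω_r−ω_c),  ω_s=0, ω_c=1
ω_r = 1 − (29/63)(0−1) = 92/63
ω_r/ω_c = 92/63

92/63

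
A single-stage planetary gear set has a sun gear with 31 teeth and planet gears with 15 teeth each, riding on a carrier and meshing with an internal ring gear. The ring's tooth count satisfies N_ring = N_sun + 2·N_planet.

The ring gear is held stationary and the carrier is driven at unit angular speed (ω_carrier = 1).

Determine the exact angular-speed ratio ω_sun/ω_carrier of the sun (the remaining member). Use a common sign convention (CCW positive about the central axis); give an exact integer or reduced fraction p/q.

N_ring = 31 + 2·15 = 61
31(ω_s−ω_c) = −61(ω_r−ω_c),  ω_r=0, ω_c=1
ω_s = 1 − (61/31)(0−1) = 92/31
ω_s/ω_c = 92/31

92/31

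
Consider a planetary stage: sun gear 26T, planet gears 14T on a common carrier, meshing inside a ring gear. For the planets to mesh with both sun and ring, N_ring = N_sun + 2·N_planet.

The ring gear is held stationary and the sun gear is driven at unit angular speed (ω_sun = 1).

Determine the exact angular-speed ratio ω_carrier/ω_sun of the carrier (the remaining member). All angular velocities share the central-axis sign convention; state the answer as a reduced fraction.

13/40

N_ring = 26 + 2·14 = 54
26(ω_s−ω_c) = −54(ω_r−ω_c),  ω_r=0, ω_s=1
26(1−ω_c) = −54(0−ω_c)  ⇒  80ω_c = 26  ⇒  ω_c = 13/40
ω_c/ω_s = 13/40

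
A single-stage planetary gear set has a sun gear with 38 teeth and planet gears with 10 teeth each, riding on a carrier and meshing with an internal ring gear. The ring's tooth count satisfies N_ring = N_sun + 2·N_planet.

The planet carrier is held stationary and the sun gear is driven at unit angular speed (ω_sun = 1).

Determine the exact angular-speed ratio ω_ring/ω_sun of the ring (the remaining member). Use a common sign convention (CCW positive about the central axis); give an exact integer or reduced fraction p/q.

N_ring = 38 + 2·10 = 58
38(ω_s−ω_c) = −58(ω_r−ω_c),  ω_c=0, ω_s=1
ω_r = 0 − (38/58)(1−0) = -19/29
ω_r/ω_s = -19/29

-19/29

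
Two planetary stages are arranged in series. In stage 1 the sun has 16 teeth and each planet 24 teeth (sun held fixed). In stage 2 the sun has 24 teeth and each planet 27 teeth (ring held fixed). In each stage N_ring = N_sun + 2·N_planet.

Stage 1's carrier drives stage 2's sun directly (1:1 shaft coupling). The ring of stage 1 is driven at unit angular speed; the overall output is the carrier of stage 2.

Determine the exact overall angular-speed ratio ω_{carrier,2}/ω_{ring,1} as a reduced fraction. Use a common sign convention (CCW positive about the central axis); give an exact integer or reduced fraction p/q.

16/85

Stage 1: N_ring = 16 + 2·24 = 64
Stage 1: 16(ω_s−ω_c) = −64(ω_r−ω_c),  ω_s=0, ω_r=1
Stage 1: 16(0−ω_c) = −64(1−ω_c)  ⇒  80ω_c = 64  ⇒  ω_c = 4/5
  ⇒ ω_c¹/ω_r¹ = 4/5
Stage 2: N_ring = 24 + 2·27 = 78
Stage 2: 24(ω_s−ω_c) = −78(ω_r−ω_c),  ω_r=0, ω_s=1
Stage 2: 24(1−ω_c) = −78(0−ω_c)  ⇒  102ω_c = 24  ⇒  ω_c = 4/17
  ⇒ ω_c²/ω_s² = 4/17
Coupling ω_s² = ω_c¹ ⇒ overall = 4/5 × 4/17 = 16/85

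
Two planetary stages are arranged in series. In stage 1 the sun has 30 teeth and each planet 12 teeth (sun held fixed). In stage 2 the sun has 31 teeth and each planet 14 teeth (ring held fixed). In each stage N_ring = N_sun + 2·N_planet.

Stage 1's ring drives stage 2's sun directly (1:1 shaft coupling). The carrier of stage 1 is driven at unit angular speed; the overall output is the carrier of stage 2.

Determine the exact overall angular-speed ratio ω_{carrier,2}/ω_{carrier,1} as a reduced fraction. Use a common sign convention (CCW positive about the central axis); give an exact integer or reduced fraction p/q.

Stage 1: N_ring = 30 + 2·12 = 54
Stage 1: 30(ω_s−ω_c) = −54(ω_r−ω_c),  ω_s=0, ω_c=1
Stage 1: ω_r = 1 − (30/54)(0−1) = 14/9
  ⇒ ω_r¹/ω_c¹ = 14/9
Stage 2: N_ring = 31 + 2·14 = 59
Stage 2: 31(ω_s−ω_c) = −59(ω_r−ω_c),  ω_r=0, ω_s=1
Stage 2: 31(1−ω_c) = −59(0−ω_c)  ⇒  90ω_c = 31  ⇒  ω_c = 31/90
  ⇒ ω_c²/ω_s² = 31/90
Coupling ω_s² = ω_r¹ ⇒ overall = 14/9 × 31/90 = 217/405

217/405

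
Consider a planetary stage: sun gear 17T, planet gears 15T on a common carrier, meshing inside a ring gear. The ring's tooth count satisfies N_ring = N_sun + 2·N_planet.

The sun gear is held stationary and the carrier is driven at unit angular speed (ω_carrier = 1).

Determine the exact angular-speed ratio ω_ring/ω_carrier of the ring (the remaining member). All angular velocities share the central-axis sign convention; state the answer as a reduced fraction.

N_ring = 17 + 2·15 = 47
17(ω_s−ω_c) = −47(ω_r−ω_c),  ω_s=0, ω_c=1
ω_r = 1 − (17/47)(0−1) = 64/47
ω_r/ω_c = 64/47

64/47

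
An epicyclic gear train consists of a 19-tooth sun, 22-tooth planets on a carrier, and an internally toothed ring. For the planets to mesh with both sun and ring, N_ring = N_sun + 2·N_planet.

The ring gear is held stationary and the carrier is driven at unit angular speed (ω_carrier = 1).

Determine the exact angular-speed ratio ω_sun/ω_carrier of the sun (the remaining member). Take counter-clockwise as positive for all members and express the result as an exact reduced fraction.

N_ring = 19 + 2·22 = 63
19(ω_s−ω_c) = −63(ω_r−ω_c),  ω_r=0, ω_c=1
ω_s = 1 − (63/19)(0−1) = 82/19
ω_s/ω_c = 82/19

82/19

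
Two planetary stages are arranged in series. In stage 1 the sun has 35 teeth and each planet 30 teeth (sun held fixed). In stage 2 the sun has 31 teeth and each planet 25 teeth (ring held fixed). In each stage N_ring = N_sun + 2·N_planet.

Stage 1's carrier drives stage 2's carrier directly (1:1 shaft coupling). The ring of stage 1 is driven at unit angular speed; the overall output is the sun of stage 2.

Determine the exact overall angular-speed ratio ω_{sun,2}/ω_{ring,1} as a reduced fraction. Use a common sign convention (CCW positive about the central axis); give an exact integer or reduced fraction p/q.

Stage 1: N_ring = 35 + 2·30 = 95
Stage 1: 35(ω_s−ω_c) = −95(ω_r−ω_c),  ω_s=0, ω_r=1
Stage 1: 35(0−ω_c) = −95(1−ω_c)  ⇒  130ω_c = 95  ⇒  ω_c = 19/26
  ⇒ ω_c¹/ω_r¹ = 19/26
Stage 2: N_ring = 31 + 2·25 = 81
Stage 2: 31(ω_s−ω_c) = −81(ω_r−ω_c),  ω_r=0, ω_c=1
Stage 2: ω_s = 1 − (81/31)(0−1) = 112/31
  ⇒ ω_s²/ω_c² = 112/31
Coupling ω_c² = ω_c¹ ⇒ overall = 19/26 × 112/31 = 1064/403

1064/403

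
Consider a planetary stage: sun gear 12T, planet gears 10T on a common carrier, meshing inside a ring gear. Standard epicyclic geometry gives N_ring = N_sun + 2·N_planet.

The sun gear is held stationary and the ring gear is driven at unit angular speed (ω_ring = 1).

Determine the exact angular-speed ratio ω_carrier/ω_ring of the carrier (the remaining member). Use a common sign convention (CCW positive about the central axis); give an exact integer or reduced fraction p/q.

N_ring = 12 + 2·10 = 32
12(ω_s−ω_c) = −32(ω_r−ω_c),  ω_s=0, ω_r=1
12(0−ω_c) = −32(1−ω_c)  ⇒  44ω_c = 32  ⇒  ω_c = 8/11
ω_c/ω_r = 8/11

8/11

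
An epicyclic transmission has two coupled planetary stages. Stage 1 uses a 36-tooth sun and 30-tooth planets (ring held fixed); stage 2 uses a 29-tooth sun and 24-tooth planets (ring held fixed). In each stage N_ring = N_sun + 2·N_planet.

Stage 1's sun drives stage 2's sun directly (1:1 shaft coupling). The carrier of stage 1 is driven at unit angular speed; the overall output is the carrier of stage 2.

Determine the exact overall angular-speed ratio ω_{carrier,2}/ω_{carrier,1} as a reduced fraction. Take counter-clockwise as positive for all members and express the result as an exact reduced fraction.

Stage 1: N_ring = 36 + 2·30 = 96
Stage 1: 36(ω_s−ω_c) = −96(ω_r−ω_c),  ω_r=0, ω_c=1
Stage 1: ω_s = 1 − (96/36)(0−1) = 11/3
  ⇒ ω_s¹/ω_c¹ = 11/3
Stage 2: N_ring = 29 + 2·24 = 77
Stage 2: 29(ω_s−ω_c) = −77(ω_r−ω_c),  ω_r=0, ω_s=1
Stage 2: 29(1−ω_c) = −77(0−ω_c)  ⇒  106ω_c = 29  ⇒  ω_c = 29/106
  ⇒ ω_c²/ω_s² = 29/106
Coupling ω_s² = ω_s¹ ⇒ overall = 11/3 × 29/106 = 319/318

319/318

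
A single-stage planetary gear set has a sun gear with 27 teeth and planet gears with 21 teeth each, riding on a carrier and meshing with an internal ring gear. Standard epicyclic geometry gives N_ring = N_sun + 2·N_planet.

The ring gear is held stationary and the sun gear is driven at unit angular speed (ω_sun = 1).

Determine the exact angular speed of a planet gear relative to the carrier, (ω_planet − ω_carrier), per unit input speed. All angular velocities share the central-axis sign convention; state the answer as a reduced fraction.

-207/224

N_ring = 27 + 2·21 = 69
27(ω_s−ω_c) = −69(ω_r−ω_c),  ω_r=0, ω_s=1
27(1−ω_c) = −69(0−ω_c)  ⇒  96ω_c = 27  ⇒  ω_c = 9/32
sun–planet: 27·(1−9/32) = −21·(ω_p−ω_c)  ⇒  ω_p−ω_c = −(27/21)·(23/32) = -207/224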